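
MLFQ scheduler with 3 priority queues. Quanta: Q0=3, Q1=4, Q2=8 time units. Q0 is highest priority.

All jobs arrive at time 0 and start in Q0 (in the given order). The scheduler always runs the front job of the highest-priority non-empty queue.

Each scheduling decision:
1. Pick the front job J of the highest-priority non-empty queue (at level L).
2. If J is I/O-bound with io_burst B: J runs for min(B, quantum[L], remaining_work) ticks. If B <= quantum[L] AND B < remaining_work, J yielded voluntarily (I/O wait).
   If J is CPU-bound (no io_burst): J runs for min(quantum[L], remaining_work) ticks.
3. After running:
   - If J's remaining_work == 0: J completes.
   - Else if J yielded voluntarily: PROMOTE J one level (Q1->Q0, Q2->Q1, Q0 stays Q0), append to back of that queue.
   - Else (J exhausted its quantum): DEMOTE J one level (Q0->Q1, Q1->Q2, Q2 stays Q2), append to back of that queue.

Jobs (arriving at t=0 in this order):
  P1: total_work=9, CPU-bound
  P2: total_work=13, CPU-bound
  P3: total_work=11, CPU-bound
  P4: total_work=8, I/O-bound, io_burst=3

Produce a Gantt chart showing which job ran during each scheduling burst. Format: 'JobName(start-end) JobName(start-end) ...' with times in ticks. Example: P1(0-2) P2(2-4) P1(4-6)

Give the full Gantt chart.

Answer: P1(0-3) P2(3-6) P3(6-9) P4(9-12) P4(12-15) P4(15-17) P1(17-21) P2(21-25) P3(25-29) P1(29-31) P2(31-37) P3(37-41)

Derivation:
t=0-3: P1@Q0 runs 3, rem=6, quantum used, demote→Q1. Q0=[P2,P3,P4] Q1=[P1] Q2=[]
t=3-6: P2@Q0 runs 3, rem=10, quantum used, demote→Q1. Q0=[P3,P4] Q1=[P1,P2] Q2=[]
t=6-9: P3@Q0 runs 3, rem=8, quantum used, demote→Q1. Q0=[P4] Q1=[P1,P2,P3] Q2=[]
t=9-12: P4@Q0 runs 3, rem=5, I/O yield, promote→Q0. Q0=[P4] Q1=[P1,P2,P3] Q2=[]
t=12-15: P4@Q0 runs 3, rem=2, I/O yield, promote→Q0. Q0=[P4] Q1=[P1,P2,P3] Q2=[]
t=15-17: P4@Q0 runs 2, rem=0, completes. Q0=[] Q1=[P1,P2,P3] Q2=[]
t=17-21: P1@Q1 runs 4, rem=2, quantum used, demote→Q2. Q0=[] Q1=[P2,P3] Q2=[P1]
t=21-25: P2@Q1 runs 4, rem=6, quantum used, demote→Q2. Q0=[] Q1=[P3] Q2=[P1,P2]
t=25-29: P3@Q1 runs 4, rem=4, quantum used, demote→Q2. Q0=[] Q1=[] Q2=[P1,P2,P3]
t=29-31: P1@Q2 runs 2, rem=0, completes. Q0=[] Q1=[] Q2=[P2,P3]
t=31-37: P2@Q2 runs 6, rem=0, completes. Q0=[] Q1=[] Q2=[P3]
t=37-41: P3@Q2 runs 4, rem=0, completes. Q0=[] Q1=[] Q2=[]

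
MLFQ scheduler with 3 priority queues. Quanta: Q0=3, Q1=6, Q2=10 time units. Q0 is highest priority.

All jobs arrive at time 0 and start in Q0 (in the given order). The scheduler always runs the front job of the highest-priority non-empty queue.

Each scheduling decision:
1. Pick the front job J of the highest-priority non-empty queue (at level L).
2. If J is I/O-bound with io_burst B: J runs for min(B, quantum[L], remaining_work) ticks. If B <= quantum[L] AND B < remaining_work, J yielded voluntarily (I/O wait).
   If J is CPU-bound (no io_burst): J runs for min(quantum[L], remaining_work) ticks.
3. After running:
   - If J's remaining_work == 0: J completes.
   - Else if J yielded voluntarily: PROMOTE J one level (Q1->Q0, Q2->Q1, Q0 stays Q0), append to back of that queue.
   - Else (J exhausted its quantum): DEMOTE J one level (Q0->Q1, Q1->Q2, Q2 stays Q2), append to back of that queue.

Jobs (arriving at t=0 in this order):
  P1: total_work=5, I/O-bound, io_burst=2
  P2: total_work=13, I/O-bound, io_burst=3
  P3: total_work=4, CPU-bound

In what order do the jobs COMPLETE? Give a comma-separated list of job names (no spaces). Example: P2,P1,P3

Answer: P1,P2,P3

Derivation:
t=0-2: P1@Q0 runs 2, rem=3, I/O yield, promote→Q0. Q0=[P2,P3,P1] Q1=[] Q2=[]
t=2-5: P2@Q0 runs 3, rem=10, I/O yield, promote→Q0. Q0=[P3,P1,P2] Q1=[] Q2=[]
t=5-8: P3@Q0 runs 3, rem=1, quantum used, demote→Q1. Q0=[P1,P2] Q1=[P3] Q2=[]
t=8-10: P1@Q0 runs 2, rem=1, I/O yield, promote→Q0. Q0=[P2,P1] Q1=[P3] Q2=[]
t=10-13: P2@Q0 runs 3, rem=7, I/O yield, promote→Q0. Q0=[P1,P2] Q1=[P3] Q2=[]
t=13-14: P1@Q0 runs 1, rem=0, completes. Q0=[P2] Q1=[P3] Q2=[]
t=14-17: P2@Q0 runs 3, rem=4, I/O yield, promote→Q0. Q0=[P2] Q1=[P3] Q2=[]
t=17-20: P2@Q0 runs 3, rem=1, I/O yield, promote→Q0. Q0=[P2] Q1=[P3] Q2=[]
t=20-21: P2@Q0 runs 1, rem=0, completes. Q0=[] Q1=[P3] Q2=[]
t=21-22: P3@Q1 runs 1, rem=0, completes. Q0=[] Q1=[] Q2=[]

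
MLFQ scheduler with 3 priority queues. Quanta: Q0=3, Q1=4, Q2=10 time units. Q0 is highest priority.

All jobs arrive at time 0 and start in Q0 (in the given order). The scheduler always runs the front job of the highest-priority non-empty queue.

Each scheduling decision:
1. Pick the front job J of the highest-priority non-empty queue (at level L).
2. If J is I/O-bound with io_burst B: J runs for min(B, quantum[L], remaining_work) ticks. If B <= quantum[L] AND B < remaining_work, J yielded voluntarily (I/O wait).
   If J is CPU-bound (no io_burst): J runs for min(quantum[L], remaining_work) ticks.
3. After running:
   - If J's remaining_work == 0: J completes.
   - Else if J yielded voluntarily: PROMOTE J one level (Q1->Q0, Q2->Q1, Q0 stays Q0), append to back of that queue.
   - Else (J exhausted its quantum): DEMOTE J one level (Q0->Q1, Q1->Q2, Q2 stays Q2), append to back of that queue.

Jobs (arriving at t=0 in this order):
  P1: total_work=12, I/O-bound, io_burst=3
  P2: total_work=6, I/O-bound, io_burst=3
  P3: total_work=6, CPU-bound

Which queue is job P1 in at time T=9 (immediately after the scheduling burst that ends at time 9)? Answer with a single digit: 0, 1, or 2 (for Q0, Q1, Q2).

t=0-3: P1@Q0 runs 3, rem=9, I/O yield, promote→Q0. Q0=[P2,P3,P1] Q1=[] Q2=[]
t=3-6: P2@Q0 runs 3, rem=3, I/O yield, promote→Q0. Q0=[P3,P1,P2] Q1=[] Q2=[]
t=6-9: P3@Q0 runs 3, rem=3, quantum used, demote→Q1. Q0=[P1,P2] Q1=[P3] Q2=[]
t=9-12: P1@Q0 runs 3, rem=6, I/O yield, promote→Q0. Q0=[P2,P1] Q1=[P3] Q2=[]
t=12-15: P2@Q0 runs 3, rem=0, completes. Q0=[P1] Q1=[P3] Q2=[]
t=15-18: P1@Q0 runs 3, rem=3, I/O yield, promote→Q0. Q0=[P1] Q1=[P3] Q2=[]
t=18-21: P1@Q0 runs 3, rem=0, completes. Q0=[] Q1=[P3] Q2=[]
t=21-24: P3@Q1 runs 3, rem=0, completes. Q0=[] Q1=[] Q2=[]

Answer: 0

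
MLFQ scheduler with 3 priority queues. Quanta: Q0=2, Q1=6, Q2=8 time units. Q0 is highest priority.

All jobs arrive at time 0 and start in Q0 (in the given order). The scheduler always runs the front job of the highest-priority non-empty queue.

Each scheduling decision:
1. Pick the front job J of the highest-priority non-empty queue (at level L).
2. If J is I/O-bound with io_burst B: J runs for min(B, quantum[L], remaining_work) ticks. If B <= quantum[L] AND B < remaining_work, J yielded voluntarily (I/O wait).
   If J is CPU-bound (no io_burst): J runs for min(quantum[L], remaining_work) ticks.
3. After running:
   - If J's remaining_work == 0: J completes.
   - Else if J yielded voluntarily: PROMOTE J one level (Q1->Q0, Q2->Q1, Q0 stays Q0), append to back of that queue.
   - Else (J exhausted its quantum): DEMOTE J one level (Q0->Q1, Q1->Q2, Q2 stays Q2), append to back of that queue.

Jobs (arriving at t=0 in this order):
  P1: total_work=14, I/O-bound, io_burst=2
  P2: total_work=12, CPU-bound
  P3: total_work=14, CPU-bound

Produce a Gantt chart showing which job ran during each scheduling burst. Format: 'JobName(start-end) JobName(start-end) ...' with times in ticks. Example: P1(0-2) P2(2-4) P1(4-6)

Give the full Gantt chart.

t=0-2: P1@Q0 runs 2, rem=12, I/O yield, promote→Q0. Q0=[P2,P3,P1] Q1=[] Q2=[]
t=2-4: P2@Q0 runs 2, rem=10, quantum used, demote→Q1. Q0=[P3,P1] Q1=[P2] Q2=[]
t=4-6: P3@Q0 runs 2, rem=12, quantum used, demote→Q1. Q0=[P1] Q1=[P2,P3] Q2=[]
t=6-8: P1@Q0 runs 2, rem=10, I/O yield, promote→Q0. Q0=[P1] Q1=[P2,P3] Q2=[]
t=8-10: P1@Q0 runs 2, rem=8, I/O yield, promote→Q0. Q0=[P1] Q1=[P2,P3] Q2=[]
t=10-12: P1@Q0 runs 2, rem=6, I/O yield, promote→Q0. Q0=[P1] Q1=[P2,P3] Q2=[]
t=12-14: P1@Q0 runs 2, rem=4, I/O yield, promote→Q0. Q0=[P1] Q1=[P2,P3] Q2=[]
t=14-16: P1@Q0 runs 2, rem=2, I/O yield, promote→Q0. Q0=[P1] Q1=[P2,P3] Q2=[]
t=16-18: P1@Q0 runs 2, rem=0, completes. Q0=[] Q1=[P2,P3] Q2=[]
t=18-24: P2@Q1 runs 6, rem=4, quantum used, demote→Q2. Q0=[] Q1=[P3] Q2=[P2]
t=24-30: P3@Q1 runs 6, rem=6, quantum used, demote→Q2. Q0=[] Q1=[] Q2=[P2,P3]
t=30-34: P2@Q2 runs 4, rem=0, completes. Q0=[] Q1=[] Q2=[P3]
t=34-40: P3@Q2 runs 6, rem=0, completes. Q0=[] Q1=[] Q2=[]

Answer: P1(0-2) P2(2-4) P3(4-6) P1(6-8) P1(8-10) P1(10-12) P1(12-14) P1(14-16) P1(16-18) P2(18-24) P3(24-30) P2(30-34) P3(34-40)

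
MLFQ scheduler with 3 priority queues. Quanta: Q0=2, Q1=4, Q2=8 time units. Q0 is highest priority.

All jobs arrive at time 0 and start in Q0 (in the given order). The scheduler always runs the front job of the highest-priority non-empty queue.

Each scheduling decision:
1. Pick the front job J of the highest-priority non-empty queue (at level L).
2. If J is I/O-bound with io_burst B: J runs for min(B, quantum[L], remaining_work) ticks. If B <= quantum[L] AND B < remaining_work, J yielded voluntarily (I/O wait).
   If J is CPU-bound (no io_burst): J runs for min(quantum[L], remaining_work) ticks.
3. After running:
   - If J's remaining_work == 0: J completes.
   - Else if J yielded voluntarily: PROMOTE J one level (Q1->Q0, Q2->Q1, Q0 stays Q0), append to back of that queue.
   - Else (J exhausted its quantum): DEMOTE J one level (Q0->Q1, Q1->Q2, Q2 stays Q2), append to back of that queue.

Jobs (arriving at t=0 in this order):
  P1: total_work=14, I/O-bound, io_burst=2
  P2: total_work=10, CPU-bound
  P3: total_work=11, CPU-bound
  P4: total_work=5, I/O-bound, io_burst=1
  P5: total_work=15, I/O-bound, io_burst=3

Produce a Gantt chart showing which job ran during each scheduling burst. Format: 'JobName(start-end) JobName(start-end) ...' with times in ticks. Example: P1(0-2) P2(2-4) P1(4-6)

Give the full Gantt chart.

Answer: P1(0-2) P2(2-4) P3(4-6) P4(6-7) P5(7-9) P1(9-11) P4(11-12) P1(12-14) P4(14-15) P1(15-17) P4(17-18) P1(18-20) P4(20-21) P1(21-23) P1(23-25) P2(25-29) P3(29-33) P5(33-36) P5(36-38) P5(38-41) P5(41-43) P5(43-46) P2(46-50) P3(50-55)

Derivation:
t=0-2: P1@Q0 runs 2, rem=12, I/O yield, promote→Q0. Q0=[P2,P3,P4,P5,P1] Q1=[] Q2=[]
t=2-4: P2@Q0 runs 2, rem=8, quantum used, demote→Q1. Q0=[P3,P4,P5,P1] Q1=[P2] Q2=[]
t=4-6: P3@Q0 runs 2, rem=9, quantum used, demote→Q1. Q0=[P4,P5,P1] Q1=[P2,P3] Q2=[]
t=6-7: P4@Q0 runs 1, rem=4, I/O yield, promote→Q0. Q0=[P5,P1,P4] Q1=[P2,P3] Q2=[]
t=7-9: P5@Q0 runs 2, rem=13, quantum used, demote→Q1. Q0=[P1,P4] Q1=[P2,P3,P5] Q2=[]
t=9-11: P1@Q0 runs 2, rem=10, I/O yield, promote→Q0. Q0=[P4,P1] Q1=[P2,P3,P5] Q2=[]
t=11-12: P4@Q0 runs 1, rem=3, I/O yield, promote→Q0. Q0=[P1,P4] Q1=[P2,P3,P5] Q2=[]
t=12-14: P1@Q0 runs 2, rem=8, I/O yield, promote→Q0. Q0=[P4,P1] Q1=[P2,P3,P5] Q2=[]
t=14-15: P4@Q0 runs 1, rem=2, I/O yield, promote→Q0. Q0=[P1,P4] Q1=[P2,P3,P5] Q2=[]
t=15-17: P1@Q0 runs 2, rem=6, I/O yield, promote→Q0. Q0=[P4,P1] Q1=[P2,P3,P5] Q2=[]
t=17-18: P4@Q0 runs 1, rem=1, I/O yield, promote→Q0. Q0=[P1,P4] Q1=[P2,P3,P5] Q2=[]
t=18-20: P1@Q0 runs 2, rem=4, I/O yield, promote→Q0. Q0=[P4,P1] Q1=[P2,P3,P5] Q2=[]
t=20-21: P4@Q0 runs 1, rem=0, completes. Q0=[P1] Q1=[P2,P3,P5] Q2=[]
t=21-23: P1@Q0 runs 2, rem=2, I/O yield, promote→Q0. Q0=[P1] Q1=[P2,P3,P5] Q2=[]
t=23-25: P1@Q0 runs 2, rem=0, completes. Q0=[] Q1=[P2,P3,P5] Q2=[]
t=25-29: P2@Q1 runs 4, rem=4, quantum used, demote→Q2. Q0=[] Q1=[P3,P5] Q2=[P2]
t=29-33: P3@Q1 runs 4, rem=5, quantum used, demote→Q2. Q0=[] Q1=[P5] Q2=[P2,P3]
t=33-36: P5@Q1 runs 3, rem=10, I/O yield, promote→Q0. Q0=[P5] Q1=[] Q2=[P2,P3]
t=36-38: P5@Q0 runs 2, rem=8, quantum used, demote→Q1. Q0=[] Q1=[P5] Q2=[P2,P3]
t=38-41: P5@Q1 runs 3, rem=5, I/O yield, promote→Q0. Q0=[P5] Q1=[] Q2=[P2,P3]
t=41-43: P5@Q0 runs 2, rem=3, quantum used, demote→Q1. Q0=[] Q1=[P5] Q2=[P2,P3]
t=43-46: P5@Q1 runs 3, rem=0, completes. Q0=[] Q1=[] Q2=[P2,P3]
t=46-50: P2@Q2 runs 4, rem=0, completes. Q0=[] Q1=[] Q2=[P3]
t=50-55: P3@Q2 runs 5, rem=0, completes. Q0=[] Q1=[] Q2=[]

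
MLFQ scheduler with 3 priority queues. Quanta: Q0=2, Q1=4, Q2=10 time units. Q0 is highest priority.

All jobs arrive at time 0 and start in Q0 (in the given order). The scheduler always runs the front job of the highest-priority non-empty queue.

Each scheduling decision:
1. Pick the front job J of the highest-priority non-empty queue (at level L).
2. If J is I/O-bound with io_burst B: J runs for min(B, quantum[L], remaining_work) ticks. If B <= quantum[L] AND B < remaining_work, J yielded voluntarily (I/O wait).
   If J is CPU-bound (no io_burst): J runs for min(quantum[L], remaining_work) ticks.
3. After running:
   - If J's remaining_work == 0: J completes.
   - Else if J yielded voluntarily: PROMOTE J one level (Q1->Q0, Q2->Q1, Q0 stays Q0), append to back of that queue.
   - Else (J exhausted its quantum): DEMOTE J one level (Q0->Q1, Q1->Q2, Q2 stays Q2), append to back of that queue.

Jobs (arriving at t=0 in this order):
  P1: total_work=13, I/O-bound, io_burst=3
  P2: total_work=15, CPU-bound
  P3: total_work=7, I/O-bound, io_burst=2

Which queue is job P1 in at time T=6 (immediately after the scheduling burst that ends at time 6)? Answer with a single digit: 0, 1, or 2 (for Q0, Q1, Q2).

Answer: 1

Derivation:
t=0-2: P1@Q0 runs 2, rem=11, quantum used, demote→Q1. Q0=[P2,P3] Q1=[P1] Q2=[]
t=2-4: P2@Q0 runs 2, rem=13, quantum used, demote→Q1. Q0=[P3] Q1=[P1,P2] Q2=[]
t=4-6: P3@Q0 runs 2, rem=5, I/O yield, promote→Q0. Q0=[P3] Q1=[P1,P2] Q2=[]
t=6-8: P3@Q0 runs 2, rem=3, I/O yield, promote→Q0. Q0=[P3] Q1=[P1,P2] Q2=[]
t=8-10: P3@Q0 runs 2, rem=1, I/O yield, promote→Q0. Q0=[P3] Q1=[P1,P2] Q2=[]
t=10-11: P3@Q0 runs 1, rem=0, completes. Q0=[] Q1=[P1,P2] Q2=[]
t=11-14: P1@Q1 runs 3, rem=8, I/O yield, promote→Q0. Q0=[P1] Q1=[P2] Q2=[]
t=14-16: P1@Q0 runs 2, rem=6, quantum used, demote→Q1. Q0=[] Q1=[P2,P1] Q2=[]
t=16-20: P2@Q1 runs 4, rem=9, quantum used, demote→Q2. Q0=[] Q1=[P1] Q2=[P2]
t=20-23: P1@Q1 runs 3, rem=3, I/O yield, promote→Q0. Q0=[P1] Q1=[] Q2=[P2]
t=23-25: P1@Q0 runs 2, rem=1, quantum used, demote→Q1. Q0=[] Q1=[P1] Q2=[P2]
t=25-26: P1@Q1 runs 1, rem=0, completes. Q0=[] Q1=[] Q2=[P2]
t=26-35: P2@Q2 runs 9, rem=0, completes. Q0=[] Q1=[] Q2=[]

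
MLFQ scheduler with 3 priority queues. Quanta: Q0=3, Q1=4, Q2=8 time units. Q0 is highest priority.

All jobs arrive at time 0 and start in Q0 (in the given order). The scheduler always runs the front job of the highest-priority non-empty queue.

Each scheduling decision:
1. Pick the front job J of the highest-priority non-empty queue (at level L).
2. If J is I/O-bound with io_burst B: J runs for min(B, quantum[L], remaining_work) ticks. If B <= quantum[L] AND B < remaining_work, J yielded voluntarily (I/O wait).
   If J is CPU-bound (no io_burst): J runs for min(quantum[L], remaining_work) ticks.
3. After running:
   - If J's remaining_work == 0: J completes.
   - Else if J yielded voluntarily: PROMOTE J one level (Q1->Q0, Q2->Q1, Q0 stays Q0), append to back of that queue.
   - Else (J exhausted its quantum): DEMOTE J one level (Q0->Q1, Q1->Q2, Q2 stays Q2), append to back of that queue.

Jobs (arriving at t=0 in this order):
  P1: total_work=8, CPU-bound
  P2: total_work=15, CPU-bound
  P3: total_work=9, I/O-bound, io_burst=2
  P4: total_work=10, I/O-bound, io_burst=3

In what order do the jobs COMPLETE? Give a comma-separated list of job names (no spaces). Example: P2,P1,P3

t=0-3: P1@Q0 runs 3, rem=5, quantum used, demote→Q1. Q0=[P2,P3,P4] Q1=[P1] Q2=[]
t=3-6: P2@Q0 runs 3, rem=12, quantum used, demote→Q1. Q0=[P3,P4] Q1=[P1,P2] Q2=[]
t=6-8: P3@Q0 runs 2, rem=7, I/O yield, promote→Q0. Q0=[P4,P3] Q1=[P1,P2] Q2=[]
t=8-11: P4@Q0 runs 3, rem=7, I/O yield, promote→Q0. Q0=[P3,P4] Q1=[P1,P2] Q2=[]
t=11-13: P3@Q0 runs 2, rem=5, I/O yield, promote→Q0. Q0=[P4,P3] Q1=[P1,P2] Q2=[]
t=13-16: P4@Q0 runs 3, rem=4, I/O yield, promote→Q0. Q0=[P3,P4] Q1=[P1,P2] Q2=[]
t=16-18: P3@Q0 runs 2, rem=3, I/O yield, promote→Q0. Q0=[P4,P3] Q1=[P1,P2] Q2=[]
t=18-21: P4@Q0 runs 3, rem=1, I/O yield, promote→Q0. Q0=[P3,P4] Q1=[P1,P2] Q2=[]
t=21-23: P3@Q0 runs 2, rem=1, I/O yield, promote→Q0. Q0=[P4,P3] Q1=[P1,P2] Q2=[]
t=23-24: P4@Q0 runs 1, rem=0, completes. Q0=[P3] Q1=[P1,P2] Q2=[]
t=24-25: P3@Q0 runs 1, rem=0, completes. Q0=[] Q1=[P1,P2] Q2=[]
t=25-29: P1@Q1 runs 4, rem=1, quantum used, demote→Q2. Q0=[] Q1=[P2] Q2=[P1]
t=29-33: P2@Q1 runs 4, rem=8, quantum used, demote→Q2. Q0=[] Q1=[] Q2=[P1,P2]
t=33-34: P1@Q2 runs 1, rem=0, completes. Q0=[] Q1=[] Q2=[P2]
t=34-42: P2@Q2 runs 8, rem=0, completes. Q0=[] Q1=[] Q2=[]

Answer: P4,P3,P1,P2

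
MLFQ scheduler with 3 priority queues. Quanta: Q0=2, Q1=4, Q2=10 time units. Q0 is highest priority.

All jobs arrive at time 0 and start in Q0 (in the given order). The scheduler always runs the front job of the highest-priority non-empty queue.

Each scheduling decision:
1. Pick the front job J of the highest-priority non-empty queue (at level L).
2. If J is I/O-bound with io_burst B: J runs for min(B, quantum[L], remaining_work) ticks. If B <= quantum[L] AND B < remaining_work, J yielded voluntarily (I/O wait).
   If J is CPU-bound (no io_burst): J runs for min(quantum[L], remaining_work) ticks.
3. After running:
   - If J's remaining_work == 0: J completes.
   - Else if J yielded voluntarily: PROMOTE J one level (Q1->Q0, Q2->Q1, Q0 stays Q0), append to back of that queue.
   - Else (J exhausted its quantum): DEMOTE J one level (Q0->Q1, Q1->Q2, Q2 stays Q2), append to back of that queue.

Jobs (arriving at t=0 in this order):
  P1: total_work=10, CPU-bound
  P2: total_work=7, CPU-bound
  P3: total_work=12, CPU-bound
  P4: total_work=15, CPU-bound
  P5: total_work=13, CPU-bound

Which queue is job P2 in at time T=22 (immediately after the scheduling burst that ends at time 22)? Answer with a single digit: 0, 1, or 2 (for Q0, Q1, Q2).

t=0-2: P1@Q0 runs 2, rem=8, quantum used, demote→Q1. Q0=[P2,P3,P4,P5] Q1=[P1] Q2=[]
t=2-4: P2@Q0 runs 2, rem=5, quantum used, demote→Q1. Q0=[P3,P4,P5] Q1=[P1,P2] Q2=[]
t=4-6: P3@Q0 runs 2, rem=10, quantum used, demote→Q1. Q0=[P4,P5] Q1=[P1,P2,P3] Q2=[]
t=6-8: P4@Q0 runs 2, rem=13, quantum used, demote→Q1. Q0=[P5] Q1=[P1,P2,P3,P4] Q2=[]
t=8-10: P5@Q0 runs 2, rem=11, quantum used, demote→Q1. Q0=[] Q1=[P1,P2,P3,P4,P5] Q2=[]
t=10-14: P1@Q1 runs 4, rem=4, quantum used, demote→Q2. Q0=[] Q1=[P2,P3,P4,P5] Q2=[P1]
t=14-18: P2@Q1 runs 4, rem=1, quantum used, demote→Q2. Q0=[] Q1=[P3,P4,P5] Q2=[P1,P2]
t=18-22: P3@Q1 runs 4, rem=6, quantum used, demote→Q2. Q0=[] Q1=[P4,P5] Q2=[P1,P2,P3]
t=22-26: P4@Q1 runs 4, rem=9, quantum used, demote→Q2. Q0=[] Q1=[P5] Q2=[P1,P2,P3,P4]
t=26-30: P5@Q1 runs 4, rem=7, quantum used, demote→Q2. Q0=[] Q1=[] Q2=[P1,P2,P3,P4,P5]
t=30-34: P1@Q2 runs 4, rem=0, completes. Q0=[] Q1=[] Q2=[P2,P3,P4,P5]
t=34-35: P2@Q2 runs 1, rem=0, completes. Q0=[] Q1=[] Q2=[P3,P4,P5]
t=35-41: P3@Q2 runs 6, rem=0, completes. Q0=[] Q1=[] Q2=[P4,P5]
t=41-50: P4@Q2 runs 9, rem=0, completes. Q0=[] Q1=[] Q2=[P5]
t=50-57: P5@Q2 runs 7, rem=0, completes. Q0=[] Q1=[] Q2=[]

Answer: 2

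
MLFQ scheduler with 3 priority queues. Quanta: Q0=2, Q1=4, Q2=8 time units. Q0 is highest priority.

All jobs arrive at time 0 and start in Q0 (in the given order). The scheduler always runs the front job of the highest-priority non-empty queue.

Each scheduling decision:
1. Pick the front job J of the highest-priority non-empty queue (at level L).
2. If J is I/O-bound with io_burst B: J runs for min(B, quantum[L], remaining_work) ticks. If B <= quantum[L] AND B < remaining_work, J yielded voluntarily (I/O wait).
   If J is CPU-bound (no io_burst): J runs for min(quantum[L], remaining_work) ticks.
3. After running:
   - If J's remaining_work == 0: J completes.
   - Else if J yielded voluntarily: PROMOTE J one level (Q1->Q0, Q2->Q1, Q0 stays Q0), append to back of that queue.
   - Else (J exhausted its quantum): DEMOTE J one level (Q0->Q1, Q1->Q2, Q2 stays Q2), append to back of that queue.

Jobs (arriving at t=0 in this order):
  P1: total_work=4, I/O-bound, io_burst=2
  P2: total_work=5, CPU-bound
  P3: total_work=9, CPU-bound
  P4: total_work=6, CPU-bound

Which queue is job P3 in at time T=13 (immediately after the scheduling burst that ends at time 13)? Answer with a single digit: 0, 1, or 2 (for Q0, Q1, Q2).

t=0-2: P1@Q0 runs 2, rem=2, I/O yield, promote→Q0. Q0=[P2,P3,P4,P1] Q1=[] Q2=[]
t=2-4: P2@Q0 runs 2, rem=3, quantum used, demote→Q1. Q0=[P3,P4,P1] Q1=[P2] Q2=[]
t=4-6: P3@Q0 runs 2, rem=7, quantum used, demote→Q1. Q0=[P4,P1] Q1=[P2,P3] Q2=[]
t=6-8: P4@Q0 runs 2, rem=4, quantum used, demote→Q1. Q0=[P1] Q1=[P2,P3,P4] Q2=[]
t=8-10: P1@Q0 runs 2, rem=0, completes. Q0=[] Q1=[P2,P3,P4] Q2=[]
t=10-13: P2@Q1 runs 3, rem=0, completes. Q0=[] Q1=[P3,P4] Q2=[]
t=13-17: P3@Q1 runs 4, rem=3, quantum used, demote→Q2. Q0=[] Q1=[P4] Q2=[P3]
t=17-21: P4@Q1 runs 4, rem=0, completes. Q0=[] Q1=[] Q2=[P3]
t=21-24: P3@Q2 runs 3, rem=0, completes. Q0=[] Q1=[] Q2=[]

Answer: 1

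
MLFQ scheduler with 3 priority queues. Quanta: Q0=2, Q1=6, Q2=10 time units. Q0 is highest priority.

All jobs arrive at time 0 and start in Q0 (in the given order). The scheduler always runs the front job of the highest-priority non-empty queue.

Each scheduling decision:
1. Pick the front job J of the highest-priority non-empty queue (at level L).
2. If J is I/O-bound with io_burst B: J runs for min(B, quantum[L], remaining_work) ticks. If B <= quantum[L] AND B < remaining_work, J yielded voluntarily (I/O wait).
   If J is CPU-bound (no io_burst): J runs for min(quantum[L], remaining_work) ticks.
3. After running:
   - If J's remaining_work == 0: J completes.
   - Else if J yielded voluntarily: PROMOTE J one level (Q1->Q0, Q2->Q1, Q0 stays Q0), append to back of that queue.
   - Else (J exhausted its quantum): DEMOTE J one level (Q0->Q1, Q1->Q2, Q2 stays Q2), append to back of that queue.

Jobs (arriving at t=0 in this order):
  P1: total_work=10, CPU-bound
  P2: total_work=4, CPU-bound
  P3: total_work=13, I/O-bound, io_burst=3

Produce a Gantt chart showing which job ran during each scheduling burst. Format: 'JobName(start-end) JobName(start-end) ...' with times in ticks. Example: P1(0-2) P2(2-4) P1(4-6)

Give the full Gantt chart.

t=0-2: P1@Q0 runs 2, rem=8, quantum used, demote→Q1. Q0=[P2,P3] Q1=[P1] Q2=[]
t=2-4: P2@Q0 runs 2, rem=2, quantum used, demote→Q1. Q0=[P3] Q1=[P1,P2] Q2=[]
t=4-6: P3@Q0 runs 2, rem=11, quantum used, demote→Q1. Q0=[] Q1=[P1,P2,P3] Q2=[]
t=6-12: P1@Q1 runs 6, rem=2, quantum used, demote→Q2. Q0=[] Q1=[P2,P3] Q2=[P1]
t=12-14: P2@Q1 runs 2, rem=0, completes. Q0=[] Q1=[P3] Q2=[P1]
t=14-17: P3@Q1 runs 3, rem=8, I/O yield, promote→Q0. Q0=[P3] Q1=[] Q2=[P1]
t=17-19: P3@Q0 runs 2, rem=6, quantum used, demote→Q1. Q0=[] Q1=[P3] Q2=[P1]
t=19-22: P3@Q1 runs 3, rem=3, I/O yield, promote→Q0. Q0=[P3] Q1=[] Q2=[P1]
t=22-24: P3@Q0 runs 2, rem=1, quantum used, demote→Q1. Q0=[] Q1=[P3] Q2=[P1]
t=24-25: P3@Q1 runs 1, rem=0, completes. Q0=[] Q1=[] Q2=[P1]
t=25-27: P1@Q2 runs 2, rem=0, completes. Q0=[] Q1=[] Q2=[]

Answer: P1(0-2) P2(2-4) P3(4-6) P1(6-12) P2(12-14) P3(14-17) P3(17-19) P3(19-22) P3(22-24) P3(24-25) P1(25-27)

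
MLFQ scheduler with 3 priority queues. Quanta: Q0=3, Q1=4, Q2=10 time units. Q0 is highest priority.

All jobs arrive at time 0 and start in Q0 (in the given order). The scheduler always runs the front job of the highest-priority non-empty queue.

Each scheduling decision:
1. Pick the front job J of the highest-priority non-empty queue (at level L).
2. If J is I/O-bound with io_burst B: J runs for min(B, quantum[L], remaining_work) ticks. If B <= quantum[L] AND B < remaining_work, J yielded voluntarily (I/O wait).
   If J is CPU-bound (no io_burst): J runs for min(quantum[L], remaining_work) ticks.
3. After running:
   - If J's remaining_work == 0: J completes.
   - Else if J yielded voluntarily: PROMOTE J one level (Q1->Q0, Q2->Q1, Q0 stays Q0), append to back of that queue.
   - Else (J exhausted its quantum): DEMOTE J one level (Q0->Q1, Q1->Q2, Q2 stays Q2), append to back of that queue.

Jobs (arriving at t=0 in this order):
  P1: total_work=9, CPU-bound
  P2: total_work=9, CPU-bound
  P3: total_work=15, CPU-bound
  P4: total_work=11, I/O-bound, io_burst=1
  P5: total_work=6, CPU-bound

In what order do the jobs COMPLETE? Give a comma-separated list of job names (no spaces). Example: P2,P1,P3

t=0-3: P1@Q0 runs 3, rem=6, quantum used, demote→Q1. Q0=[P2,P3,P4,P5] Q1=[P1] Q2=[]
t=3-6: P2@Q0 runs 3, rem=6, quantum used, demote→Q1. Q0=[P3,P4,P5] Q1=[P1,P2] Q2=[]
t=6-9: P3@Q0 runs 3, rem=12, quantum used, demote→Q1. Q0=[P4,P5] Q1=[P1,P2,P3] Q2=[]
t=9-10: P4@Q0 runs 1, rem=10, I/O yield, promote→Q0. Q0=[P5,P4] Q1=[P1,P2,P3] Q2=[]
t=10-13: P5@Q0 runs 3, rem=3, quantum used, demote→Q1. Q0=[P4] Q1=[P1,P2,P3,P5] Q2=[]
t=13-14: P4@Q0 runs 1, rem=9, I/O yield, promote→Q0. Q0=[P4] Q1=[P1,P2,P3,P5] Q2=[]
t=14-15: P4@Q0 runs 1, rem=8, I/O yield, promote→Q0. Q0=[P4] Q1=[P1,P2,P3,P5] Q2=[]
t=15-16: P4@Q0 runs 1, rem=7, I/O yield, promote→Q0. Q0=[P4] Q1=[P1,P2,P3,P5] Q2=[]
t=16-17: P4@Q0 runs 1, rem=6, I/O yield, promote→Q0. Q0=[P4] Q1=[P1,P2,P3,P5] Q2=[]
t=17-18: P4@Q0 runs 1, rem=5, I/O yield, promote→Q0. Q0=[P4] Q1=[P1,P2,P3,P5] Q2=[]
t=18-19: P4@Q0 runs 1, rem=4, I/O yield, promote→Q0. Q0=[P4] Q1=[P1,P2,P3,P5] Q2=[]
t=19-20: P4@Q0 runs 1, rem=3, I/O yield, promote→Q0. Q0=[P4] Q1=[P1,P2,P3,P5] Q2=[]
t=20-21: P4@Q0 runs 1, rem=2, I/O yield, promote→Q0. Q0=[P4] Q1=[P1,P2,P3,P5] Q2=[]
t=21-22: P4@Q0 runs 1, rem=1, I/O yield, promote→Q0. Q0=[P4] Q1=[P1,P2,P3,P5] Q2=[]
t=22-23: P4@Q0 runs 1, rem=0, completes. Q0=[] Q1=[P1,P2,P3,P5] Q2=[]
t=23-27: P1@Q1 runs 4, rem=2, quantum used, demote→Q2. Q0=[] Q1=[P2,P3,P5] Q2=[P1]
t=27-31: P2@Q1 runs 4, rem=2, quantum used, demote→Q2. Q0=[] Q1=[P3,P5] Q2=[P1,P2]
t=31-35: P3@Q1 runs 4, rem=8, quantum used, demote→Q2. Q0=[] Q1=[P5] Q2=[P1,P2,P3]
t=35-38: P5@Q1 runs 3, rem=0, completes. Q0=[] Q1=[] Q2=[P1,P2,P3]
t=38-40: P1@Q2 runs 2, rem=0, completes. Q0=[] Q1=[] Q2=[P2,P3]
t=40-42: P2@Q2 runs 2, rem=0, completes. Q0=[] Q1=[] Q2=[P3]
t=42-50: P3@Q2 runs 8, rem=0, completes. Q0=[] Q1=[] Q2=[]

Answer: P4,P5,P1,P2,P3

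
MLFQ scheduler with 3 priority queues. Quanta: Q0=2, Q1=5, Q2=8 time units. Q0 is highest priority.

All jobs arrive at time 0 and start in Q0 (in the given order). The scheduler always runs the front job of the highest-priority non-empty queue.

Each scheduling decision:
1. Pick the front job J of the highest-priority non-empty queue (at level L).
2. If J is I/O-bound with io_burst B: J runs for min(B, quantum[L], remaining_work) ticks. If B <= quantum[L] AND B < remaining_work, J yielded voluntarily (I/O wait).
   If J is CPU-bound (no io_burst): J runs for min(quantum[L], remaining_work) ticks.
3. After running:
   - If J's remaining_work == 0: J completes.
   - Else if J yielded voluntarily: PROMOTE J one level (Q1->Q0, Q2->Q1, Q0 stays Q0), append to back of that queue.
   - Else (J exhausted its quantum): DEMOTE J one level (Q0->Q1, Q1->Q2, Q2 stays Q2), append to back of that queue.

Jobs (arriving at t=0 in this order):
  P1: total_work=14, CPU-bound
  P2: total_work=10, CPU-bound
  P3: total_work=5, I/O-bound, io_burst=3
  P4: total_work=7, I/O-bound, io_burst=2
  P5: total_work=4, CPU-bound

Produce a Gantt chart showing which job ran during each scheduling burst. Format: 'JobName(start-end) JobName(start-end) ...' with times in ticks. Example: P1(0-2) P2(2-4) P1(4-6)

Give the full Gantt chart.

Answer: P1(0-2) P2(2-4) P3(4-6) P4(6-8) P5(8-10) P4(10-12) P4(12-14) P4(14-15) P1(15-20) P2(20-25) P3(25-28) P5(28-30) P1(30-37) P2(37-40)

Derivation:
t=0-2: P1@Q0 runs 2, rem=12, quantum used, demote→Q1. Q0=[P2,P3,P4,P5] Q1=[P1] Q2=[]
t=2-4: P2@Q0 runs 2, rem=8, quantum used, demote→Q1. Q0=[P3,P4,P5] Q1=[P1,P2] Q2=[]
t=4-6: P3@Q0 runs 2, rem=3, quantum used, demote→Q1. Q0=[P4,P5] Q1=[P1,P2,P3] Q2=[]
t=6-8: P4@Q0 runs 2, rem=5, I/O yield, promote→Q0. Q0=[P5,P4] Q1=[P1,P2,P3] Q2=[]
t=8-10: P5@Q0 runs 2, rem=2, quantum used, demote→Q1. Q0=[P4] Q1=[P1,P2,P3,P5] Q2=[]
t=10-12: P4@Q0 runs 2, rem=3, I/O yield, promote→Q0. Q0=[P4] Q1=[P1,P2,P3,P5] Q2=[]
t=12-14: P4@Q0 runs 2, rem=1, I/O yield, promote→Q0. Q0=[P4] Q1=[P1,P2,P3,P5] Q2=[]
t=14-15: P4@Q0 runs 1, rem=0, completes. Q0=[] Q1=[P1,P2,P3,P5] Q2=[]
t=15-20: P1@Q1 runs 5, rem=7, quantum used, demote→Q2. Q0=[] Q1=[P2,P3,P5] Q2=[P1]
t=20-25: P2@Q1 runs 5, rem=3, quantum used, demote→Q2. Q0=[] Q1=[P3,P5] Q2=[P1,P2]
t=25-28: P3@Q1 runs 3, rem=0, completes. Q0=[] Q1=[P5] Q2=[P1,P2]
t=28-30: P5@Q1 runs 2, rem=0, completes. Q0=[] Q1=[] Q2=[P1,P2]
t=30-37: P1@Q2 runs 7, rem=0, completes. Q0=[] Q1=[] Q2=[P2]
t=37-40: P2@Q2 runs 3, rem=0, completes. Q0=[] Q1=[] Q2=[]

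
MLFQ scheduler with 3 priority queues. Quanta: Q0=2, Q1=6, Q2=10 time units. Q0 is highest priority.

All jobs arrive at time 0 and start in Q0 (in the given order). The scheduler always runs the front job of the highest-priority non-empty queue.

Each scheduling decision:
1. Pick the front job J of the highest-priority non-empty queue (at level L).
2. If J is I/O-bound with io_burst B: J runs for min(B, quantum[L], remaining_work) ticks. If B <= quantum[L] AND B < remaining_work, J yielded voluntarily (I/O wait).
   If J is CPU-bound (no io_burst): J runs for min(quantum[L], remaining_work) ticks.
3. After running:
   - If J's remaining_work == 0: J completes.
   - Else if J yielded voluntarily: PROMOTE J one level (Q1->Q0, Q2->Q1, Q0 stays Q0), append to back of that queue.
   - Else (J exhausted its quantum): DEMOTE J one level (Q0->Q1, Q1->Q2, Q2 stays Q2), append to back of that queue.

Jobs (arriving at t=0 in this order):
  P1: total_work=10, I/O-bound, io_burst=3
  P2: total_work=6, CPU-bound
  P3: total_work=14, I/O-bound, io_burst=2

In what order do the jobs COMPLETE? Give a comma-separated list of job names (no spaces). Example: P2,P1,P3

Answer: P3,P2,P1

Derivation:
t=0-2: P1@Q0 runs 2, rem=8, quantum used, demote→Q1. Q0=[P2,P3] Q1=[P1] Q2=[]
t=2-4: P2@Q0 runs 2, rem=4, quantum used, demote→Q1. Q0=[P3] Q1=[P1,P2] Q2=[]
t=4-6: P3@Q0 runs 2, rem=12, I/O yield, promote→Q0. Q0=[P3] Q1=[P1,P2] Q2=[]
t=6-8: P3@Q0 runs 2, rem=10, I/O yield, promote→Q0. Q0=[P3] Q1=[P1,P2] Q2=[]
t=8-10: P3@Q0 runs 2, rem=8, I/O yield, promote→Q0. Q0=[P3] Q1=[P1,P2] Q2=[]
t=10-12: P3@Q0 runs 2, rem=6, I/O yield, promote→Q0. Q0=[P3] Q1=[P1,P2] Q2=[]
t=12-14: P3@Q0 runs 2, rem=4, I/O yield, promote→Q0. Q0=[P3] Q1=[P1,P2] Q2=[]
t=14-16: P3@Q0 runs 2, rem=2, I/O yield, promote→Q0. Q0=[P3] Q1=[P1,P2] Q2=[]
t=16-18: P3@Q0 runs 2, rem=0, completes. Q0=[] Q1=[P1,P2] Q2=[]
t=18-21: P1@Q1 runs 3, rem=5, I/O yield, promote→Q0. Q0=[P1] Q1=[P2] Q2=[]
t=21-23: P1@Q0 runs 2, rem=3, quantum used, demote→Q1. Q0=[] Q1=[P2,P1] Q2=[]
t=23-27: P2@Q1 runs 4, rem=0, completes. Q0=[] Q1=[P1] Q2=[]
t=27-30: P1@Q1 runs 3, rem=0, completes. Q0=[] Q1=[] Q2=[]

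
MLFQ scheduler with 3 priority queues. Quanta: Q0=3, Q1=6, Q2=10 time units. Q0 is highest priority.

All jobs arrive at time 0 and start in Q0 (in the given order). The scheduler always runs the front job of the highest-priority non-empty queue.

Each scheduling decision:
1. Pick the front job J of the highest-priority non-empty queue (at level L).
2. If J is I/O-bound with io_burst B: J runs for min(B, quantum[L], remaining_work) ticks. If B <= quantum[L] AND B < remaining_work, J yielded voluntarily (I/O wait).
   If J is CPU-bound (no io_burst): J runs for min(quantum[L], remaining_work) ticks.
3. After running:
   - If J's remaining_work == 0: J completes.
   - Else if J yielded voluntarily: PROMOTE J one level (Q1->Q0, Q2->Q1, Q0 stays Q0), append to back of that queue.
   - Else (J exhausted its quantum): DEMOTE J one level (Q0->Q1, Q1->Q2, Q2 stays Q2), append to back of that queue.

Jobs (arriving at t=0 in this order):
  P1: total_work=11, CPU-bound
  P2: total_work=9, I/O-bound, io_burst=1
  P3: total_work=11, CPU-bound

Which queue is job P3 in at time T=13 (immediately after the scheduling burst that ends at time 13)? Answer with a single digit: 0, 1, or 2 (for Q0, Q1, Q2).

t=0-3: P1@Q0 runs 3, rem=8, quantum used, demote→Q1. Q0=[P2,P3] Q1=[P1] Q2=[]
t=3-4: P2@Q0 runs 1, rem=8, I/O yield, promote→Q0. Q0=[P3,P2] Q1=[P1] Q2=[]
t=4-7: P3@Q0 runs 3, rem=8, quantum used, demote→Q1. Q0=[P2] Q1=[P1,P3] Q2=[]
t=7-8: P2@Q0 runs 1, rem=7, I/O yield, promote→Q0. Q0=[P2] Q1=[P1,P3] Q2=[]
t=8-9: P2@Q0 runs 1, rem=6, I/O yield, promote→Q0. Q0=[P2] Q1=[P1,P3] Q2=[]
t=9-10: P2@Q0 runs 1, rem=5, I/O yield, promote→Q0. Q0=[P2] Q1=[P1,P3] Q2=[]
t=10-11: P2@Q0 runs 1, rem=4, I/O yield, promote→Q0. Q0=[P2] Q1=[P1,P3] Q2=[]
t=11-12: P2@Q0 runs 1, rem=3, I/O yield, promote→Q0. Q0=[P2] Q1=[P1,P3] Q2=[]
t=12-13: P2@Q0 runs 1, rem=2, I/O yield, promote→Q0. Q0=[P2] Q1=[P1,P3] Q2=[]
t=13-14: P2@Q0 runs 1, rem=1, I/O yield, promote→Q0. Q0=[P2] Q1=[P1,P3] Q2=[]
t=14-15: P2@Q0 runs 1, rem=0, completes. Q0=[] Q1=[P1,P3] Q2=[]
t=15-21: P1@Q1 runs 6, rem=2, quantum used, demote→Q2. Q0=[] Q1=[P3] Q2=[P1]
t=21-27: P3@Q1 runs 6, rem=2, quantum used, demote→Q2. Q0=[] Q1=[] Q2=[P1,P3]
t=27-29: P1@Q2 runs 2, rem=0, completes. Q0=[] Q1=[] Q2=[P3]
t=29-31: P3@Q2 runs 2, rem=0, completes. Q0=[] Q1=[] Q2=[]

Answer: 1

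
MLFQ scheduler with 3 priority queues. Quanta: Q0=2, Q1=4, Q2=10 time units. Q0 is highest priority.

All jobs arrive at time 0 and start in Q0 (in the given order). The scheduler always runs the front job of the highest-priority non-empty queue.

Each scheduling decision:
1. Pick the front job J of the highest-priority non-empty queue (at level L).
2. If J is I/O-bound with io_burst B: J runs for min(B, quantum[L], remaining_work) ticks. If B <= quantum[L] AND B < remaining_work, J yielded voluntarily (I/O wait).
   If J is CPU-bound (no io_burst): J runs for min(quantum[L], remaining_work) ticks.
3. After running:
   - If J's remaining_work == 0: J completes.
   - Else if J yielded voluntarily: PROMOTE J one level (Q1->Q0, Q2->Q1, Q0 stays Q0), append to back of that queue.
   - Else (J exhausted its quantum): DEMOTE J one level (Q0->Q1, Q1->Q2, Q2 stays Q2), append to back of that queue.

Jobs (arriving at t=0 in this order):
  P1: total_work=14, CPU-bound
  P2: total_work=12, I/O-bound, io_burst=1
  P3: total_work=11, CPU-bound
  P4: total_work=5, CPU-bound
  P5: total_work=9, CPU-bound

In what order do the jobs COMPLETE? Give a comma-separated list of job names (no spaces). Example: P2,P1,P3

Answer: P2,P4,P1,P3,P5

Derivation:
t=0-2: P1@Q0 runs 2, rem=12, quantum used, demote→Q1. Q0=[P2,P3,P4,P5] Q1=[P1] Q2=[]
t=2-3: P2@Q0 runs 1, rem=11, I/O yield, promote→Q0. Q0=[P3,P4,P5,P2] Q1=[P1] Q2=[]
t=3-5: P3@Q0 runs 2, rem=9, quantum used, demote→Q1. Q0=[P4,P5,P2] Q1=[P1,P3] Q2=[]
t=5-7: P4@Q0 runs 2, rem=3, quantum used, demote→Q1. Q0=[P5,P2] Q1=[P1,P3,P4] Q2=[]
t=7-9: P5@Q0 runs 2, rem=7, quantum used, demote→Q1. Q0=[P2] Q1=[P1,P3,P4,P5] Q2=[]
t=9-10: P2@Q0 runs 1, rem=10, I/O yield, promote→Q0. Q0=[P2] Q1=[P1,P3,P4,P5] Q2=[]
t=10-11: P2@Q0 runs 1, rem=9, I/O yield, promote→Q0. Q0=[P2] Q1=[P1,P3,P4,P5] Q2=[]
t=11-12: P2@Q0 runs 1, rem=8, I/O yield, promote→Q0. Q0=[P2] Q1=[P1,P3,P4,P5] Q2=[]
t=12-13: P2@Q0 runs 1, rem=7, I/O yield, promote→Q0. Q0=[P2] Q1=[P1,P3,P4,P5] Q2=[]
t=13-14: P2@Q0 runs 1, rem=6, I/O yield, promote→Q0. Q0=[P2] Q1=[P1,P3,P4,P5] Q2=[]
t=14-15: P2@Q0 runs 1, rem=5, I/O yield, promote→Q0. Q0=[P2] Q1=[P1,P3,P4,P5] Q2=[]
t=15-16: P2@Q0 runs 1, rem=4, I/O yield, promote→Q0. Q0=[P2] Q1=[P1,P3,P4,P5] Q2=[]
t=16-17: P2@Q0 runs 1, rem=3, I/O yield, promote→Q0. Q0=[P2] Q1=[P1,P3,P4,P5] Q2=[]
t=17-18: P2@Q0 runs 1, rem=2, I/O yield, promote→Q0. Q0=[P2] Q1=[P1,P3,P4,P5] Q2=[]
t=18-19: P2@Q0 runs 1, rem=1, I/O yield, promote→Q0. Q0=[P2] Q1=[P1,P3,P4,P5] Q2=[]
t=19-20: P2@Q0 runs 1, rem=0, completes. Q0=[] Q1=[P1,P3,P4,P5] Q2=[]
t=20-24: P1@Q1 runs 4, rem=8, quantum used, demote→Q2. Q0=[] Q1=[P3,P4,P5] Q2=[P1]
t=24-28: P3@Q1 runs 4, rem=5, quantum used, demote→Q2. Q0=[] Q1=[P4,P5] Q2=[P1,P3]
t=28-31: P4@Q1 runs 3, rem=0, completes. Q0=[] Q1=[P5] Q2=[P1,P3]
t=31-35: P5@Q1 runs 4, rem=3, quantum used, demote→Q2. Q0=[] Q1=[] Q2=[P1,P3,P5]
t=35-43: P1@Q2 runs 8, rem=0, completes. Q0=[] Q1=[] Q2=[P3,P5]
t=43-48: P3@Q2 runs 5, rem=0, completes. Q0=[] Q1=[] Q2=[P5]
t=48-51: P5@Q2 runs 3, rem=0, completes. Q0=[] Q1=[] Q2=[]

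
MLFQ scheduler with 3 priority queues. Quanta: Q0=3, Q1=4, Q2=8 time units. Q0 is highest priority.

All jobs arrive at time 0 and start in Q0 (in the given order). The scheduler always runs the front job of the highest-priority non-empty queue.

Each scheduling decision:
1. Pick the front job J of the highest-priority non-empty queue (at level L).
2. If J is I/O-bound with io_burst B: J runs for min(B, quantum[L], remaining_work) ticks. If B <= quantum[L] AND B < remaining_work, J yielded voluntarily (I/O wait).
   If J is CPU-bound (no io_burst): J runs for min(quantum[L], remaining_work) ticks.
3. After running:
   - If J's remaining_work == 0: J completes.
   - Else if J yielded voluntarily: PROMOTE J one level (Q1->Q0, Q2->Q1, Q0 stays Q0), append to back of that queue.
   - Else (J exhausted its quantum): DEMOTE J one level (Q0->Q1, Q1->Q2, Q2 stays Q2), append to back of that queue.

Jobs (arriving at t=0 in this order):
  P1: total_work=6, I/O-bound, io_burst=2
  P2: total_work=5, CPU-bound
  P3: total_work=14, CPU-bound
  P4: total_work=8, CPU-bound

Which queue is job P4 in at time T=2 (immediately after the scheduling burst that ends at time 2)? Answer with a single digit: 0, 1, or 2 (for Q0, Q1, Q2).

t=0-2: P1@Q0 runs 2, rem=4, I/O yield, promote→Q0. Q0=[P2,P3,P4,P1] Q1=[] Q2=[]
t=2-5: P2@Q0 runs 3, rem=2, quantum used, demote→Q1. Q0=[P3,P4,P1] Q1=[P2] Q2=[]
t=5-8: P3@Q0 runs 3, rem=11, quantum used, demote→Q1. Q0=[P4,P1] Q1=[P2,P3] Q2=[]
t=8-11: P4@Q0 runs 3, rem=5, quantum used, demote→Q1. Q0=[P1] Q1=[P2,P3,P4] Q2=[]
t=11-13: P1@Q0 runs 2, rem=2, I/O yield, promote→Q0. Q0=[P1] Q1=[P2,P3,P4] Q2=[]
t=13-15: P1@Q0 runs 2, rem=0, completes. Q0=[] Q1=[P2,P3,P4] Q2=[]
t=15-17: P2@Q1 runs 2, rem=0, completes. Q0=[] Q1=[P3,P4] Q2=[]
t=17-21: P3@Q1 runs 4, rem=7, quantum used, demote→Q2. Q0=[] Q1=[P4] Q2=[P3]
t=21-25: P4@Q1 runs 4, rem=1, quantum used, demote→Q2. Q0=[] Q1=[] Q2=[P3,P4]
t=25-32: P3@Q2 runs 7, rem=0, completes. Q0=[] Q1=[] Q2=[P4]
t=32-33: P4@Q2 runs 1, rem=0, completes. Q0=[] Q1=[] Q2=[]

Answer: 0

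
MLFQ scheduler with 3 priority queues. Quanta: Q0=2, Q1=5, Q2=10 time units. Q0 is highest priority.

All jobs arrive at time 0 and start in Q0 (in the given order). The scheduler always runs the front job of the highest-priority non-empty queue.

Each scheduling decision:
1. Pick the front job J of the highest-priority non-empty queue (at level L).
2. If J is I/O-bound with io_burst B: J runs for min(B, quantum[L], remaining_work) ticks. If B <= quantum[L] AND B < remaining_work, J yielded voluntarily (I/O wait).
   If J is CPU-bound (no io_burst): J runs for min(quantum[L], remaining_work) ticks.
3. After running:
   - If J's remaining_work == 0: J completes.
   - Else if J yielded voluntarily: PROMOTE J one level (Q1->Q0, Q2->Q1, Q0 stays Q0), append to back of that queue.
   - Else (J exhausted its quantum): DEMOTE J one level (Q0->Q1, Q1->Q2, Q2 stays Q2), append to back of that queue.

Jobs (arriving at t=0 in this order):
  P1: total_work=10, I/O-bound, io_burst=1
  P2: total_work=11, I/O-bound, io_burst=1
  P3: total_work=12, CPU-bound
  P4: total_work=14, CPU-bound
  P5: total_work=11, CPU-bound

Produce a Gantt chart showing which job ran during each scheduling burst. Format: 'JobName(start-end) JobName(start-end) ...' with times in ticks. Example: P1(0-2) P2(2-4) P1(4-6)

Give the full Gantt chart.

Answer: P1(0-1) P2(1-2) P3(2-4) P4(4-6) P5(6-8) P1(8-9) P2(9-10) P1(10-11) P2(11-12) P1(12-13) P2(13-14) P1(14-15) P2(15-16) P1(16-17) P2(17-18) P1(18-19) P2(19-20) P1(20-21) P2(21-22) P1(22-23) P2(23-24) P1(24-25) P2(25-26) P2(26-27) P3(27-32) P4(32-37) P5(37-42) P3(42-47) P4(47-54) P5(54-58)

Derivation:
t=0-1: P1@Q0 runs 1, rem=9, I/O yield, promote→Q0. Q0=[P2,P3,P4,P5,P1] Q1=[] Q2=[]
t=1-2: P2@Q0 runs 1, rem=10, I/O yield, promote→Q0. Q0=[P3,P4,P5,P1,P2] Q1=[] Q2=[]
t=2-4: P3@Q0 runs 2, rem=10, quantum used, demote→Q1. Q0=[P4,P5,P1,P2] Q1=[P3] Q2=[]
t=4-6: P4@Q0 runs 2, rem=12, quantum used, demote→Q1. Q0=[P5,P1,P2] Q1=[P3,P4] Q2=[]
t=6-8: P5@Q0 runs 2, rem=9, quantum used, demote→Q1. Q0=[P1,P2] Q1=[P3,P4,P5] Q2=[]
t=8-9: P1@Q0 runs 1, rem=8, I/O yield, promote→Q0. Q0=[P2,P1] Q1=[P3,P4,P5] Q2=[]
t=9-10: P2@Q0 runs 1, rem=9, I/O yield, promote→Q0. Q0=[P1,P2] Q1=[P3,P4,P5] Q2=[]
t=10-11: P1@Q0 runs 1, rem=7, I/O yield, promote→Q0. Q0=[P2,P1] Q1=[P3,P4,P5] Q2=[]
t=11-12: P2@Q0 runs 1, rem=8, I/O yield, promote→Q0. Q0=[P1,P2] Q1=[P3,P4,P5] Q2=[]
t=12-13: P1@Q0 runs 1, rem=6, I/O yield, promote→Q0. Q0=[P2,P1] Q1=[P3,P4,P5] Q2=[]
t=13-14: P2@Q0 runs 1, rem=7, I/O yield, promote→Q0. Q0=[P1,P2] Q1=[P3,P4,P5] Q2=[]
t=14-15: P1@Q0 runs 1, rem=5, I/O yield, promote→Q0. Q0=[P2,P1] Q1=[P3,P4,P5] Q2=[]
t=15-16: P2@Q0 runs 1, rem=6, I/O yield, promote→Q0. Q0=[P1,P2] Q1=[P3,P4,P5] Q2=[]
t=16-17: P1@Q0 runs 1, rem=4, I/O yield, promote→Q0. Q0=[P2,P1] Q1=[P3,P4,P5] Q2=[]
t=17-18: P2@Q0 runs 1, rem=5, I/O yield, promote→Q0. Q0=[P1,P2] Q1=[P3,P4,P5] Q2=[]
t=18-19: P1@Q0 runs 1, rem=3, I/O yield, promote→Q0. Q0=[P2,P1] Q1=[P3,P4,P5] Q2=[]
t=19-20: P2@Q0 runs 1, rem=4, I/O yield, promote→Q0. Q0=[P1,P2] Q1=[P3,P4,P5] Q2=[]
t=20-21: P1@Q0 runs 1, rem=2, I/O yield, promote→Q0. Q0=[P2,P1] Q1=[P3,P4,P5] Q2=[]
t=21-22: P2@Q0 runs 1, rem=3, I/O yield, promote→Q0. Q0=[P1,P2] Q1=[P3,P4,P5] Q2=[]
t=22-23: P1@Q0 runs 1, rem=1, I/O yield, promote→Q0. Q0=[P2,P1] Q1=[P3,P4,P5] Q2=[]
t=23-24: P2@Q0 runs 1, rem=2, I/O yield, promote→Q0. Q0=[P1,P2] Q1=[P3,P4,P5] Q2=[]
t=24-25: P1@Q0 runs 1, rem=0, completes. Q0=[P2] Q1=[P3,P4,P5] Q2=[]
t=25-26: P2@Q0 runs 1, rem=1, I/O yield, promote→Q0. Q0=[P2] Q1=[P3,P4,P5] Q2=[]
t=26-27: P2@Q0 runs 1, rem=0, completes. Q0=[] Q1=[P3,P4,P5] Q2=[]
t=27-32: P3@Q1 runs 5, rem=5, quantum used, demote→Q2. Q0=[] Q1=[P4,P5] Q2=[P3]
t=32-37: P4@Q1 runs 5, rem=7, quantum used, demote→Q2. Q0=[] Q1=[P5] Q2=[P3,P4]
t=37-42: P5@Q1 runs 5, rem=4, quantum used, demote→Q2. Q0=[] Q1=[] Q2=[P3,P4,P5]
t=42-47: P3@Q2 runs 5, rem=0, completes. Q0=[] Q1=[] Q2=[P4,P5]
t=47-54: P4@Q2 runs 7, rem=0, completes. Q0=[] Q1=[] Q2=[P5]
t=54-58: P5@Q2 runs 4, rem=0, completes. Q0=[] Q1=[] Q2=[]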